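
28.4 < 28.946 True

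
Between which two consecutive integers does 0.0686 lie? 0 and 1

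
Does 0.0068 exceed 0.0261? No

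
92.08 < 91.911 False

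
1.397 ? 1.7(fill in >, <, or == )<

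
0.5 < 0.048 False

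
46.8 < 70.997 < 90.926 True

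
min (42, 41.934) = 41.934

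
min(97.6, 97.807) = 97.6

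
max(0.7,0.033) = 0.7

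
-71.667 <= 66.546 True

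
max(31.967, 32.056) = 32.056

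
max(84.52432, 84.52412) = 84.52432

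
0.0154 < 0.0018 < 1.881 False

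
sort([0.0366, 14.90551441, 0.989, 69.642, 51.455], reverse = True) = [69.642, 51.455, 14.90551441, 0.989, 0.0366]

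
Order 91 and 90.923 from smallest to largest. 90.923, 91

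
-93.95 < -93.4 True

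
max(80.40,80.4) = 80.4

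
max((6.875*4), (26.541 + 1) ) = 27.541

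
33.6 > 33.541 True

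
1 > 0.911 True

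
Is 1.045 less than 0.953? No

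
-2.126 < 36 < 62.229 True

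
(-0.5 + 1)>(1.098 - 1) True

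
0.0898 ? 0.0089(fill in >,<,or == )>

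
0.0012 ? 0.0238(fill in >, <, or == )<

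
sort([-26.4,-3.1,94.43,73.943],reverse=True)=[94.43,73.943,-3.1,-26.4]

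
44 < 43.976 False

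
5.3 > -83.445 True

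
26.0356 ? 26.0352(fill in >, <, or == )>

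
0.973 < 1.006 True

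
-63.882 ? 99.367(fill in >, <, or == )<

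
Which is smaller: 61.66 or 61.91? 61.66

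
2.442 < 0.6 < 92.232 False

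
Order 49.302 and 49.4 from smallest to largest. 49.302, 49.4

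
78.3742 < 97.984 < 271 True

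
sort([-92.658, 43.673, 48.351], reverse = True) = [48.351, 43.673, -92.658]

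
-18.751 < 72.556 True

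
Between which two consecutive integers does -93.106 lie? -94 and -93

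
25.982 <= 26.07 True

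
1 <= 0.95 False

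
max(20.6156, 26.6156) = 26.6156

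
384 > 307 True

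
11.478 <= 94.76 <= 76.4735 False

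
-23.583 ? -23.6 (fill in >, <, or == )>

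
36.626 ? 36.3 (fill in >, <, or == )>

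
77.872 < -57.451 False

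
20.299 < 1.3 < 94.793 False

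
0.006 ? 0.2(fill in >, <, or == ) <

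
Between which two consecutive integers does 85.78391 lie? 85 and 86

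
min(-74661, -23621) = -74661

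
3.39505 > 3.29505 True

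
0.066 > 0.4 False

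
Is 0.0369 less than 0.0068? No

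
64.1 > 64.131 False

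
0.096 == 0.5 False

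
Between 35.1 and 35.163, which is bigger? 35.163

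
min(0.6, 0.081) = 0.081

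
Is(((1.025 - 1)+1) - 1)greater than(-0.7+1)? No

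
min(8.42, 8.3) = 8.3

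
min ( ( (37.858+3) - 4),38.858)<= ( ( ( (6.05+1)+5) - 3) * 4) False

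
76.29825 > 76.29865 False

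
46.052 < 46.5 True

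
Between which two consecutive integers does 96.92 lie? 96 and 97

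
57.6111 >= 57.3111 True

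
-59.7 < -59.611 True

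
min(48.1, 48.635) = 48.1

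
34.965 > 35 False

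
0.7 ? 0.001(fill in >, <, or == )>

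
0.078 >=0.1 False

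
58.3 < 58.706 True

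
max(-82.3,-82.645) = -82.3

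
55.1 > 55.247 False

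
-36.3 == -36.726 False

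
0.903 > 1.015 False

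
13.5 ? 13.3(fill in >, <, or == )>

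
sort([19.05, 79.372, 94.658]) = [19.05, 79.372, 94.658]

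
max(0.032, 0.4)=0.4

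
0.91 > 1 False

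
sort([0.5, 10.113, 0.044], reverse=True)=[10.113, 0.5, 0.044]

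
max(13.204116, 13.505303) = 13.505303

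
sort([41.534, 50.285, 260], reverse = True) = [260, 50.285, 41.534]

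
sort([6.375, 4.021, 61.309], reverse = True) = [61.309, 6.375, 4.021]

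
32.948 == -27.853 False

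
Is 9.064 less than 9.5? Yes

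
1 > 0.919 True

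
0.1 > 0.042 True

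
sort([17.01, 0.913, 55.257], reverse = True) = [55.257, 17.01, 0.913]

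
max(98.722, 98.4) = 98.722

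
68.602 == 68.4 False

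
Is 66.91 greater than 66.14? Yes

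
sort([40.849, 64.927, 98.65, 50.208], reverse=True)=[98.65, 64.927, 50.208, 40.849]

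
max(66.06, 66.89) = 66.89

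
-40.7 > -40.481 False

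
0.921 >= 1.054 False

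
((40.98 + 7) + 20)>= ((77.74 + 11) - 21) True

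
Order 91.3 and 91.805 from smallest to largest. 91.3, 91.805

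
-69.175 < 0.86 True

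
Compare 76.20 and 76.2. They are equal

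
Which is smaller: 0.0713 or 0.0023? 0.0023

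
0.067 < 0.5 True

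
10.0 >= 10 True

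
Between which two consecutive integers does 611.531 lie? 611 and 612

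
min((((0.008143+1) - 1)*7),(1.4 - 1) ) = 0.057001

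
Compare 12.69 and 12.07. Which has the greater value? 12.69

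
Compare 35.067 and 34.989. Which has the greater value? 35.067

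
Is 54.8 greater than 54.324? Yes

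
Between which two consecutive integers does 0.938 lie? 0 and 1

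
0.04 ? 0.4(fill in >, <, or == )<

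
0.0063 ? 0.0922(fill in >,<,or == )<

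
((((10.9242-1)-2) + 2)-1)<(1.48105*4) False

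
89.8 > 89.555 True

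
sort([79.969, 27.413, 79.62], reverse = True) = [79.969, 79.62, 27.413]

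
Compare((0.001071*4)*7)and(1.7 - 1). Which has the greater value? (1.7 - 1)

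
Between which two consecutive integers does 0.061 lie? 0 and 1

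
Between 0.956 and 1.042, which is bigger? 1.042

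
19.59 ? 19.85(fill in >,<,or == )<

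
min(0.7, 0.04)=0.04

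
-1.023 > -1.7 True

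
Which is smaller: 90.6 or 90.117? 90.117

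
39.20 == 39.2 True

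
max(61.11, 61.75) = 61.75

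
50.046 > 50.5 False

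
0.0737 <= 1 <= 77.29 True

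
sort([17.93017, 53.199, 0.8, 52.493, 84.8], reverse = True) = [84.8, 53.199, 52.493, 17.93017, 0.8]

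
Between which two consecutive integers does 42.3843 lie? 42 and 43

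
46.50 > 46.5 False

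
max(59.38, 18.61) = 59.38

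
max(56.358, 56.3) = 56.358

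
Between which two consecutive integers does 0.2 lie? 0 and 1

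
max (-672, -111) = -111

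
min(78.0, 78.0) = 78.0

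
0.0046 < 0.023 True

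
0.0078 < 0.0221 True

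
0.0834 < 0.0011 False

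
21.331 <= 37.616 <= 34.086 False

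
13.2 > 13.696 False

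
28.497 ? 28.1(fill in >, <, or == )>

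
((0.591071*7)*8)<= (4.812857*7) True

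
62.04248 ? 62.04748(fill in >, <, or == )<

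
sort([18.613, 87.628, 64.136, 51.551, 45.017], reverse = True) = [87.628, 64.136, 51.551, 45.017, 18.613]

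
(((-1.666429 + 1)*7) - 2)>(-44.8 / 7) False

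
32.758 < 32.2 False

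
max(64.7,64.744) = 64.744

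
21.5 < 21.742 True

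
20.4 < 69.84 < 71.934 True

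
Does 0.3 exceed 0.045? Yes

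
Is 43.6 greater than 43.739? No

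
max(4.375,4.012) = 4.375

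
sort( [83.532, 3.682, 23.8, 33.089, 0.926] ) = [0.926, 3.682, 23.8, 33.089, 83.532]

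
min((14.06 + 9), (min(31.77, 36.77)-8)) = 23.06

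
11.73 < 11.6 False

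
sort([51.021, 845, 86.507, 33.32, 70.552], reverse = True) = [845, 86.507, 70.552, 51.021, 33.32]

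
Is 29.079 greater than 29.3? No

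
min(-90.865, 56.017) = -90.865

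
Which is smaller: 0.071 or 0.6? 0.071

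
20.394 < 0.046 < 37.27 False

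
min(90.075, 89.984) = 89.984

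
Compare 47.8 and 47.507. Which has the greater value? 47.8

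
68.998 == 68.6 False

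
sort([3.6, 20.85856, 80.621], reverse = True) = [80.621, 20.85856, 3.6]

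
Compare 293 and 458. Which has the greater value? 458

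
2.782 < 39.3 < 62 True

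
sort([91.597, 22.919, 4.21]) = [4.21, 22.919, 91.597]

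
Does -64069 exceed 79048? No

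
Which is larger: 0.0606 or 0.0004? 0.0606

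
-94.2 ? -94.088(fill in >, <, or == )<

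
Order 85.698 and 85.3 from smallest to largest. 85.3, 85.698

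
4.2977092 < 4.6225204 True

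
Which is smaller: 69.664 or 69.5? 69.5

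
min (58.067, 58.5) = 58.067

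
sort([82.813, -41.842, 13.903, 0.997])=[-41.842, 0.997, 13.903, 82.813]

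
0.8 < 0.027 False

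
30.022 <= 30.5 True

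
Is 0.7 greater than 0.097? Yes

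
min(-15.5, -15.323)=-15.5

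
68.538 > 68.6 False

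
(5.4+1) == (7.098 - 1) False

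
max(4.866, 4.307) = 4.866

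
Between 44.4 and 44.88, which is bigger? 44.88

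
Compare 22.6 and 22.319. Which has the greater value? 22.6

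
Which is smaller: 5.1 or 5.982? 5.1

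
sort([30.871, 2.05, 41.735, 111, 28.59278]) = [2.05, 28.59278, 30.871, 41.735, 111]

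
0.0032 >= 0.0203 False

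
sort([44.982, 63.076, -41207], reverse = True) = [63.076, 44.982, -41207]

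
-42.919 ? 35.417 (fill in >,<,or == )<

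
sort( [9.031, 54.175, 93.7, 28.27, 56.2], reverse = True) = [93.7, 56.2, 54.175, 28.27, 9.031]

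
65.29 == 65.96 False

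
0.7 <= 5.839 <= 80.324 True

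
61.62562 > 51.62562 True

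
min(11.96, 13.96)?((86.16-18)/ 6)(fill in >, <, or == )>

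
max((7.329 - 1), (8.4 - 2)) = 6.4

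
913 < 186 False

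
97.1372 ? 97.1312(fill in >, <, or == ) >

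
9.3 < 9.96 True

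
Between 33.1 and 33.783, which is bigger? 33.783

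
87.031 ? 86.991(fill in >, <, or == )>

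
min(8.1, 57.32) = 8.1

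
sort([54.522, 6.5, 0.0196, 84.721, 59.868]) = [0.0196, 6.5, 54.522, 59.868, 84.721]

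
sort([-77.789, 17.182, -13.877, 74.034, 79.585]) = [-77.789, -13.877, 17.182, 74.034, 79.585]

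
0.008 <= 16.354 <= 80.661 True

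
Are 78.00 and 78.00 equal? Yes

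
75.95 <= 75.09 False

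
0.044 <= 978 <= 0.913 False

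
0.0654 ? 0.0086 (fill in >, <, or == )>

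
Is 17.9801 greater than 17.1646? Yes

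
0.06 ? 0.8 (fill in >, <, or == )<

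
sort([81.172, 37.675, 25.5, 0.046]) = [0.046, 25.5, 37.675, 81.172]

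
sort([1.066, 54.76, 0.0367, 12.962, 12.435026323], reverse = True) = [54.76, 12.962, 12.435026323, 1.066, 0.0367]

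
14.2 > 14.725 False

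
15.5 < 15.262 False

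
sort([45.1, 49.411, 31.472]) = [31.472, 45.1, 49.411]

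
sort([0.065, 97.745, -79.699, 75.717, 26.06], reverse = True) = [97.745, 75.717, 26.06, 0.065, -79.699]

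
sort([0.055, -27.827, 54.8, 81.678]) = [-27.827, 0.055, 54.8, 81.678]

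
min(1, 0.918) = 0.918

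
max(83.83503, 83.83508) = 83.83508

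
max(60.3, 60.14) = 60.3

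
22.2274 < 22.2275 True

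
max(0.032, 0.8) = 0.8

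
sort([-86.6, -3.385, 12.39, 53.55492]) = [-86.6, -3.385, 12.39, 53.55492]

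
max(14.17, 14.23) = 14.23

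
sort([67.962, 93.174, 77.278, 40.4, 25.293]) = [25.293, 40.4, 67.962, 77.278, 93.174]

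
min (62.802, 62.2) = 62.2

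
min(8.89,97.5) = 8.89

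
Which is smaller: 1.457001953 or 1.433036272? 1.433036272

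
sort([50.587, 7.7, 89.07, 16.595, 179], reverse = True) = [179, 89.07, 50.587, 16.595, 7.7]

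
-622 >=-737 True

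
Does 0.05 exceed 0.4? No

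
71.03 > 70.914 True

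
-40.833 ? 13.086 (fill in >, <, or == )<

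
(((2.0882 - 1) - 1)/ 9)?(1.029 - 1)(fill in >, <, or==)<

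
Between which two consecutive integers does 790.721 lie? 790 and 791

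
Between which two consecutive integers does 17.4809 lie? 17 and 18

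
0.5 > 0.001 True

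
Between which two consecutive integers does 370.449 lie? 370 and 371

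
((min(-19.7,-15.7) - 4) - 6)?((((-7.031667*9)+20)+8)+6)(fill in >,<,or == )<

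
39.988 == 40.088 False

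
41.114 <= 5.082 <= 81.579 False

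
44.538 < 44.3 False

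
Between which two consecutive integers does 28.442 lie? 28 and 29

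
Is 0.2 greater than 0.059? Yes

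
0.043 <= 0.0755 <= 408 True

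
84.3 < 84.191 False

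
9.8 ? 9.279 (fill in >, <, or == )>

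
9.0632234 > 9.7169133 False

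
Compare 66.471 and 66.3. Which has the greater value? 66.471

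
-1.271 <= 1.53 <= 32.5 True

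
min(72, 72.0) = 72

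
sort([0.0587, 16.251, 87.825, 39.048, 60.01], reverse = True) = [87.825, 60.01, 39.048, 16.251, 0.0587]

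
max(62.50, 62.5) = 62.5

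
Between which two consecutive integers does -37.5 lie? -38 and -37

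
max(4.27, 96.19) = 96.19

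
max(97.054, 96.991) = 97.054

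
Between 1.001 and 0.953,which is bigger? 1.001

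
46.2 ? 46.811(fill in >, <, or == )<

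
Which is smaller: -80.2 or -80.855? -80.855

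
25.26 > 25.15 True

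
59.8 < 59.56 False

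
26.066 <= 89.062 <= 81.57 False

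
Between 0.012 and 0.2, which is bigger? 0.2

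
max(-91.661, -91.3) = -91.3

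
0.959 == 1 False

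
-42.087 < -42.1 False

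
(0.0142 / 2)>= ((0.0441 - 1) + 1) False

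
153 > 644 False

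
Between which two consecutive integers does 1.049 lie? 1 and 2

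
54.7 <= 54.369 False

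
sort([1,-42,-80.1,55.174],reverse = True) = [55.174,1,-42,-80.1]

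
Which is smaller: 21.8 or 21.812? 21.8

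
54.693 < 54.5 False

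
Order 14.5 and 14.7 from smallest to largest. 14.5, 14.7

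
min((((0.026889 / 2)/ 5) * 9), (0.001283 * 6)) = 0.007698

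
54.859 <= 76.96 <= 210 True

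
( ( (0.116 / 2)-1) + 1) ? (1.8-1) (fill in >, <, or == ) <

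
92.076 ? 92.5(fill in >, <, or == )<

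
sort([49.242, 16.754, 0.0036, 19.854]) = [0.0036, 16.754, 19.854, 49.242]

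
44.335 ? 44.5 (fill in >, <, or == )<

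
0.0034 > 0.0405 False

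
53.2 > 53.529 False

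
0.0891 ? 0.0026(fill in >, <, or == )>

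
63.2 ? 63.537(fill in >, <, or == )<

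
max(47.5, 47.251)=47.5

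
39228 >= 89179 False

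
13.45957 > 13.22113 True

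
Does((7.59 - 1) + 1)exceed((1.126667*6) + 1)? No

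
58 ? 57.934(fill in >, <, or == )>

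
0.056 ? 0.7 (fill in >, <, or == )<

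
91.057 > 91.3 False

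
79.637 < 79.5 False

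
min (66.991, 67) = 66.991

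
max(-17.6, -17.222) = -17.222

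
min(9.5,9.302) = 9.302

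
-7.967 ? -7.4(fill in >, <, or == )<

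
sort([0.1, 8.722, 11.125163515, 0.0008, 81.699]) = [0.0008, 0.1, 8.722, 11.125163515, 81.699]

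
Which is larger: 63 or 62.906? 63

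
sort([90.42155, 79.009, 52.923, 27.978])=[27.978, 52.923, 79.009, 90.42155]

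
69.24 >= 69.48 False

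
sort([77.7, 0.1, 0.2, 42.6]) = [0.1, 0.2, 42.6, 77.7]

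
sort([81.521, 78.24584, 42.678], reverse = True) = [81.521, 78.24584, 42.678]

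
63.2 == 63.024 False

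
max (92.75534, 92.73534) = 92.75534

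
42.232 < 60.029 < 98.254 True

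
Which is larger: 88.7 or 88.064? 88.7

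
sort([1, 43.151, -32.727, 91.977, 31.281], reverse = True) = [91.977, 43.151, 31.281, 1, -32.727]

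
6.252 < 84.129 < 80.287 False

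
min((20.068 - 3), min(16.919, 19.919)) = 16.919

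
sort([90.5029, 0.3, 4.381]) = [0.3, 4.381, 90.5029]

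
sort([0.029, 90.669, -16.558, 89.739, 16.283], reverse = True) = [90.669, 89.739, 16.283, 0.029, -16.558]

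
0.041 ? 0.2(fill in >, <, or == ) <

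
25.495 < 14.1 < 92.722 False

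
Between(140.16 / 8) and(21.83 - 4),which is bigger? (21.83 - 4)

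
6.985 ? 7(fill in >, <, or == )<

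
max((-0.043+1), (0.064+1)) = 1.064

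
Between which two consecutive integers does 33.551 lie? 33 and 34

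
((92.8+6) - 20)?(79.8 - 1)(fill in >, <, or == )==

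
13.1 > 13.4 False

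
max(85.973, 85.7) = 85.973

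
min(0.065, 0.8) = 0.065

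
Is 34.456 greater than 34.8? No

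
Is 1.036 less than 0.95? No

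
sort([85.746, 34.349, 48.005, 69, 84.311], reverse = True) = [85.746, 84.311, 69, 48.005, 34.349]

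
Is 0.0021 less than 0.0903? Yes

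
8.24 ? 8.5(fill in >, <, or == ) <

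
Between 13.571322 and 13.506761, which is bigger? 13.571322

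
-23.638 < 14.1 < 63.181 True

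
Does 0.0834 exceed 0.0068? Yes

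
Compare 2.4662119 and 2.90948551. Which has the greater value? 2.90948551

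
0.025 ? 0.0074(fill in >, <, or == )>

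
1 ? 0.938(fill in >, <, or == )>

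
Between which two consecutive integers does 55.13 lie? 55 and 56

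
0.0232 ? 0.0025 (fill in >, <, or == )>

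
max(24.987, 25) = 25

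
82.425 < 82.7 True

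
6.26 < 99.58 True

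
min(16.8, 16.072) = 16.072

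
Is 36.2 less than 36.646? Yes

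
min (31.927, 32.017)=31.927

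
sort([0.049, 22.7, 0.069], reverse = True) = [22.7, 0.069, 0.049]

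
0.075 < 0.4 True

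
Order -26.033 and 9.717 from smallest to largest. -26.033, 9.717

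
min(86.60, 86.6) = 86.60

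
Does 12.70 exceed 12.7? No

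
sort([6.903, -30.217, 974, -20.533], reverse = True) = [974, 6.903, -20.533, -30.217]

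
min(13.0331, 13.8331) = 13.0331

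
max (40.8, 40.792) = 40.8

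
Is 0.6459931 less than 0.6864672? Yes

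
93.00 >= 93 True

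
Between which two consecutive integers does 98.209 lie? 98 and 99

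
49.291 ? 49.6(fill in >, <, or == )<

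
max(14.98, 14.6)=14.98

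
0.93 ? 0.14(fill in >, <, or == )>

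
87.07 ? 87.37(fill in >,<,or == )<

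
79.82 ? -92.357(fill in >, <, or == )>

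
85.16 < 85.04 False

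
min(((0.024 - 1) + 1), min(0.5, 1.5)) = 0.024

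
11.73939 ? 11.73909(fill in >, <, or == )>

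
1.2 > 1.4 False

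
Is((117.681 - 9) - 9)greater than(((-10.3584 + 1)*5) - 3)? Yes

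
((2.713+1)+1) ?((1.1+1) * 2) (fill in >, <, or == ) >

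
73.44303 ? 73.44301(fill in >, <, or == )>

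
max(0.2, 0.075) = 0.2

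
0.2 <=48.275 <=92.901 True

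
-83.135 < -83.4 False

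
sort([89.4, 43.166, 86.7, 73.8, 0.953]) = [0.953, 43.166, 73.8, 86.7, 89.4]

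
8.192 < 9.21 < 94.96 True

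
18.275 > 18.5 False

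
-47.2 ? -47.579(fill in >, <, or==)>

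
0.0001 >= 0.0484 False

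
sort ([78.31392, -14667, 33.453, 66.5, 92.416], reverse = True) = [92.416, 78.31392, 66.5, 33.453, -14667]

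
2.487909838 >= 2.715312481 False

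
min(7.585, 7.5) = 7.5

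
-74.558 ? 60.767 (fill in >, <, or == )<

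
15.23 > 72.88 False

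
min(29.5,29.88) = 29.5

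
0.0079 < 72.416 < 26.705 False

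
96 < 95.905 False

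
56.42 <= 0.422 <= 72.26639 False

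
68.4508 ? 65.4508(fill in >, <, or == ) >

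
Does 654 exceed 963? No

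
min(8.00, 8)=8.00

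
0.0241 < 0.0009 False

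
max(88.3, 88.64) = 88.64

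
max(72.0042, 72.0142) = 72.0142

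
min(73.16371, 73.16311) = 73.16311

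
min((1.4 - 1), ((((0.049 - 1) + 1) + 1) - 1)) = 0.049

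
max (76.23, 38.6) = 76.23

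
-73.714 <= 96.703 True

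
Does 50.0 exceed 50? No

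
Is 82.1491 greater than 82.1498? No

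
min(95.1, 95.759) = 95.1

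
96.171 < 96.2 True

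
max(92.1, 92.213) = 92.213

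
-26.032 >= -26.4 True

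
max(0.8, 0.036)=0.8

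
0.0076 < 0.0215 True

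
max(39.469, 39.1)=39.469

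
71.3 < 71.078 False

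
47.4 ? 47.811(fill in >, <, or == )<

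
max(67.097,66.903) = 67.097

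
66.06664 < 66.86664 True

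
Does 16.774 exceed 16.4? Yes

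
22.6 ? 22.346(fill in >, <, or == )>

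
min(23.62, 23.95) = 23.62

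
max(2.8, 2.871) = 2.871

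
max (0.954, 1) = 1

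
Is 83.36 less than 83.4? Yes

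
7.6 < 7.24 False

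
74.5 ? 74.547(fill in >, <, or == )<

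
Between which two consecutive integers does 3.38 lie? 3 and 4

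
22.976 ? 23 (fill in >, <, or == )<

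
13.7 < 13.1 False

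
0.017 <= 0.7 True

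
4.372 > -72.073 True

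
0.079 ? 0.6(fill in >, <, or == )<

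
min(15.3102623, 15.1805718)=15.1805718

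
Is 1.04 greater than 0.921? Yes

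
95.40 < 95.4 False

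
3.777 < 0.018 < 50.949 False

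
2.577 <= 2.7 True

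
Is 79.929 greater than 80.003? No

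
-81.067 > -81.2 True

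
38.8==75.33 False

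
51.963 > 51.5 True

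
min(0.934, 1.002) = 0.934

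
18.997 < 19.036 True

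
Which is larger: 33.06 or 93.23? 93.23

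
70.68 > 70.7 False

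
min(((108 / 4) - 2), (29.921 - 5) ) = 24.921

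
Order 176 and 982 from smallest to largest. 176, 982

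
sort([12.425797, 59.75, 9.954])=[9.954, 12.425797, 59.75]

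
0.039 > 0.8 False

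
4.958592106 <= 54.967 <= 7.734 False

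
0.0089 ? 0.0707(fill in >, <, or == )<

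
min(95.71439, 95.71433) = 95.71433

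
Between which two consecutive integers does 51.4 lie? 51 and 52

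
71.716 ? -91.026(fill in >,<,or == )>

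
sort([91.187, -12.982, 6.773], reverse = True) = [91.187, 6.773, -12.982]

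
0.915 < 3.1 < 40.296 True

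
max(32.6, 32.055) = 32.6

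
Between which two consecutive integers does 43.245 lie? 43 and 44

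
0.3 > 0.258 True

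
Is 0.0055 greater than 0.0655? No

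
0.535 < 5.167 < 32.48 True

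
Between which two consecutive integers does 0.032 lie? 0 and 1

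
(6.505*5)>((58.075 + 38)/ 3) True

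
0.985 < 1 True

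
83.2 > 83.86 False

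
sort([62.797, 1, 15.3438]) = [1, 15.3438, 62.797]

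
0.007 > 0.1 False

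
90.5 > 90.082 True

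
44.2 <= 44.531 True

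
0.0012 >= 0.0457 False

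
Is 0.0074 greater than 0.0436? No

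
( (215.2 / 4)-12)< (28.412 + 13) False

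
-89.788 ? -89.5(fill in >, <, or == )<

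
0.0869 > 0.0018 True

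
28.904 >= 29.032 False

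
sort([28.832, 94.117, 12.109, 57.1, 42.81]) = [12.109, 28.832, 42.81, 57.1, 94.117]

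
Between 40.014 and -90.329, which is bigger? 40.014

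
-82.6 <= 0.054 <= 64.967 True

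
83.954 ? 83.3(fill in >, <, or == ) >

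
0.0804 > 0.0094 True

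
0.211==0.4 False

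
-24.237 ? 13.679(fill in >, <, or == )<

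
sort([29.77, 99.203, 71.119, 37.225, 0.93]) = [0.93, 29.77, 37.225, 71.119, 99.203]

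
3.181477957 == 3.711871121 False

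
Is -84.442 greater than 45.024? No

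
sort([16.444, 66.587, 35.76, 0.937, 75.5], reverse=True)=[75.5, 66.587, 35.76, 16.444, 0.937]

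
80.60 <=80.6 True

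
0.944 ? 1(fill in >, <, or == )<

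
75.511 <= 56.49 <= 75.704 False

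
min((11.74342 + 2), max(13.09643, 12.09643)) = 13.09643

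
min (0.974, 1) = 0.974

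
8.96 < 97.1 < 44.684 False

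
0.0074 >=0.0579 False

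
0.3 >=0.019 True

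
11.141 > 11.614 False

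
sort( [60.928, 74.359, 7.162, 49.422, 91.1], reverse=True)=[91.1, 74.359, 60.928, 49.422, 7.162]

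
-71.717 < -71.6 True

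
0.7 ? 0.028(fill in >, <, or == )>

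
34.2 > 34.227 False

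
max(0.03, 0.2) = 0.2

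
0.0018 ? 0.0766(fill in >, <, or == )<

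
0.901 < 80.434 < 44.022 False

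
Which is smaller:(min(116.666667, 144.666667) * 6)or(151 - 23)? (151 - 23)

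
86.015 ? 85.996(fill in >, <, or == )>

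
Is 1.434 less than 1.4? No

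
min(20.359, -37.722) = -37.722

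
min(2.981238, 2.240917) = 2.240917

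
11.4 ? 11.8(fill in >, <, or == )<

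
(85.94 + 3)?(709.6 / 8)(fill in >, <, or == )>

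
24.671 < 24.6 False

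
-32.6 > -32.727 True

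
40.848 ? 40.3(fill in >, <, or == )>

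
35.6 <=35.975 True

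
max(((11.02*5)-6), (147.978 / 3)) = 49.326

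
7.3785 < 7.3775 False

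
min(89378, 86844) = 86844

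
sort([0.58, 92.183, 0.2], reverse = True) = [92.183, 0.58, 0.2]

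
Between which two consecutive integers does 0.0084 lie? 0 and 1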